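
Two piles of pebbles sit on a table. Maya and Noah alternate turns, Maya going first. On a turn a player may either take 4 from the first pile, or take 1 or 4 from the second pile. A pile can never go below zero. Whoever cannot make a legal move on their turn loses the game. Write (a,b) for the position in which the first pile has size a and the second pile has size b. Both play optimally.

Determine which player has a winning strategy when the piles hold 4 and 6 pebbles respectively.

Use the standard recursion: the mover loses at a terminal position; elsewhere, the mover wins exactly when some move hands the opponent an L position.
No move ever increases a pile, so every position that can arise here has a ≤ 4 and b ≤ 6; it is enough to label the cells with 0 ≤ a ≤ 4 and 0 ≤ b ≤ 6.
Every move lowers a or b (never raises either), so fill the grid row by row in increasing a, and left to right within a row: each cell's successors are then already labelled.
      b=0  b=1  b=2  b=3  b=4  b=5  b=6
a=0:    L    W    L    W    W    L    W
a=1:    L    W    L    W    W    L    W
a=2:    L    W    L    W    W    L    W
a=3:    L    W    L    W    W    L    W
a=4:    W    L    W    L    W    W    L
Cells with no legal move (terminal, hence L): (0,0), (1,0), (2,0), (3,0).
The remaining L cells, each justified by listing all of its moves:
(0,2): the only move is to (0,1)(W), a W ⇒ L
(0,5): moves to (0,4)(W), (0,1)(W); every one is W ⇒ L
(1,2): the only move is to (1,1)(W), a W ⇒ L
(1,5): moves to (1,4)(W), (1,1)(W); every one is W ⇒ L
(2,2): the only move is to (2,1)(W), a W ⇒ L
(2,5): moves to (2,4)(W), (2,1)(W); every one is W ⇒ L
(3,2): the only move is to (3,1)(W), a W ⇒ L
(3,5): moves to (3,4)(W), (3,1)(W); every one is W ⇒ L
(4,1): moves to (0,1)(W), (4,0)(W); every one is W ⇒ L
(4,3): moves to (0,3)(W), (4,2)(W); every one is W ⇒ L
(4,6): moves to (0,6)(W), (4,5)(W), (4,2)(W); every one is W ⇒ L
Every other cell has at least one move into one of the L cells above, so it is W.
Every move from (4,6) reaches a W position, so the mover loses.

Noah wins.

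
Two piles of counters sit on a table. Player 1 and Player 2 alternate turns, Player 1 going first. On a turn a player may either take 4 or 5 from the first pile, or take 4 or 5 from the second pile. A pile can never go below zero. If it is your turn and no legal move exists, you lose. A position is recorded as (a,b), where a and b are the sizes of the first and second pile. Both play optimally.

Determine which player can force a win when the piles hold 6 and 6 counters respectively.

Classify positions by backward induction: terminal positions (no move available) are L. From any other position, the mover wins iff some move reaches an L.
No move ever increases a pile, so every position that can arise here has a ≤ 6 and b ≤ 6; it is enough to label the cells with 0 ≤ a ≤ 6 and 0 ≤ b ≤ 6.
Every move lowers a or b (never raises either), so fill the grid row by row in increasing a, and left to right within a row: each cell's successors are then already labelled.
      b=0  b=1  b=2  b=3  b=4  b=5  b=6
a=0:    L    L    L    L    W    W    W
a=1:    L    L    L    L    W    W    W
a=2:    L    L    L    L    W    W    W
a=3:    L    L    L    L    W    W    W
a=4:    W    W    W    W    L    L    L
a=5:    W    W    W    W    L    L    L
a=6:    W    W    W    W    L    L    L
Cells with no legal move (terminal, hence L): (0,0), (0,1), (0,2), (0,3), (1,0), (1,1), (1,2), (1,3), (2,0), (2,1), (2,2), (2,3), (3,0), (3,1), (3,2), (3,3).
The remaining L cells, each justified by listing all of its moves:
(4,4): →(0,4)(W), (4,0)(W) — all W, so L
(4,5): →(0,5)(W), (4,1)(W), (4,0)(W) — all W, so L
(4,6): →(0,6)(W), (4,2)(W), (4,1)(W) — all W, so L
(5,4): →(1,4)(W), (0,4)(W), (5,0)(W) — all W, so L
(5,5): →(1,5)(W), (0,5)(W), (5,1)(W), (5,0)(W) — all W, so L
(5,6): →(1,6)(W), (0,6)(W), (5,2)(W), (5,1)(W) — all W, so L
(6,4): →(2,4)(W), (1,4)(W), (6,0)(W) — all W, so L
(6,5): →(2,5)(W), (1,5)(W), (6,1)(W), (6,0)(W) — all W, so L
(6,6): →(2,6)(W), (1,6)(W), (6,2)(W), (6,1)(W) — all W, so L
Every other cell has at least one move into one of the L cells above, so it is W.
The starting position (6,6) is L: whatever Player 1 does, the opponent receives a W position.

Player 2 wins.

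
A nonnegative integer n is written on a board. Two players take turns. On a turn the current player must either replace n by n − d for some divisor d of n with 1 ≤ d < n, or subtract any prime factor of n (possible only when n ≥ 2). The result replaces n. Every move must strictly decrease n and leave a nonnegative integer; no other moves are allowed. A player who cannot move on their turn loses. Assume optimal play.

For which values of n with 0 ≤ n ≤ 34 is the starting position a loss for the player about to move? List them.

Build the W/L table. Terminal = L. A non-terminal position is W if it has a move to some L; otherwise it is L.
n=0: no move → L
n=1: no move → L
n=2: →0(L), so W
n=3: →0(L), so W
n=4: →2(W), 3(W) — all W, so L
n=5: →0(L), so W
n=6: →4(L), so W
n=7: →0(L), so W
n=8: →4(L), so W
n=9: →6(W), 8(W) — all W, so L
n=10: →9(L), so W
n=11: →0(L), so W
n=12: →9(L), so W
n=13: →0(L), so W
n=14: →7(W), 12(W), 13(W) — all W, so L
n=15: →14(L), so W
n=16: →14(L), so W
n=17: →0(L), so W
n=18: →9(L), so W
n=19: →0(L), so W
n=20: →10(W), 15(W), 16(W), 18(W), 19(W) — all W, so L
n=21: →14(L), so W
n=22: →20(L), so W
n=23: →0(L), so W
n=24: →20(L), so W
n=25: →20(L), so W
n=26: →13(W), 24(W), 25(W) — all W, so L
n=27: →26(L), so W
n=28: →14(L), so W
n=29: →0(L), so W
n=30: →20(L), so W
n=31: →0(L), so W
n=32: →16(W), 24(W), 28(W), 30(W), 31(W) — all W, so L
n=33: →32(L), so W
n=34: →32(L), so W
Reading off the rows marked L gives the requested list; there are 8 such values of n.

0, 1, 4, 9, 14, 20, 26, 32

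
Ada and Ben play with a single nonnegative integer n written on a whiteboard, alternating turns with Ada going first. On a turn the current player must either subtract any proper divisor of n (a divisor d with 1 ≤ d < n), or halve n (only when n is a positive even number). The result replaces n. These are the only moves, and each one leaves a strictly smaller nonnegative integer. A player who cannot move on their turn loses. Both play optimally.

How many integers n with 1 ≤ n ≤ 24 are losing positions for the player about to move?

Work bottom-up. With no move the player to move loses. Otherwise the position is W if at least one move leads to an L position for the opponent, and L if every move leads to a W.
n=0: no move → L
n=1: no move → L
n=2: →1(L), so W
n=3: →2(W) only, which is W, so L
n=4: →3(L), so W
n=5: →4(W) only, which is W, so L
n=6: →3(L), so W
n=7: →6(W) only, which is W, so L
n=8: →7(L), so W
n=9: →6(W), 8(W) — all W, so L
n=10: →5(L), so W
n=11: →10(W) only, which is W, so L
n=12: →9(L), so W
n=13: →12(W) only, which is W, so L
n=14: →7(L), so W
n=15: →10(W), 12(W), 14(W) — all W, so L
n=16: →15(L), so W
n=17: →16(W) only, which is W, so L
n=18: →9(L), so W
n=19: →18(W) only, which is W, so L
n=20: →15(L), so W
n=21: →14(W), 18(W), 20(W) — all W, so L
n=22: →11(L), so W
n=23: →22(W) only, which is W, so L
n=24: →21(L), so W
L entries with 1 ≤ n ≤ 24 (n=0 is outside the asked range and is not counted): n = 1, 3, 5, 7, 9, 11, 13, 15, 17, 19, 21, 23; that makes 12.

12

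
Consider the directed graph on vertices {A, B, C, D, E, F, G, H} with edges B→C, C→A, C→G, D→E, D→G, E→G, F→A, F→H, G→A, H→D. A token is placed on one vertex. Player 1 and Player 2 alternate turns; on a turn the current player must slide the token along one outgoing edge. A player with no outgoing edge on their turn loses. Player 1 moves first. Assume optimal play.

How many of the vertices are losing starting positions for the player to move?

4

Label each position W (a win for the player to move) or L (a loss). A position with no legal move is L; any other position is W exactly when some move reaches an L, and L when every move reaches a W.
Every edge goes from a vertex to one that appears earlier in the order A, G, C, E, B, D, H, F, so processing vertices in that order labels each vertex after all of its successors.
A: no outgoing edge → L
G: can move to A, which is L ⇒ W
C: can move to A, which is L ⇒ W
E: the only move is to G(W), a W ⇒ L
B: the only move is to C(W), a W ⇒ L
D: can move to E, which is L ⇒ W
H: the only move is to D(W), a W ⇒ L
F: can move to H, which is L ⇒ W
The L vertices are A, B, E, H; that is 4 in all.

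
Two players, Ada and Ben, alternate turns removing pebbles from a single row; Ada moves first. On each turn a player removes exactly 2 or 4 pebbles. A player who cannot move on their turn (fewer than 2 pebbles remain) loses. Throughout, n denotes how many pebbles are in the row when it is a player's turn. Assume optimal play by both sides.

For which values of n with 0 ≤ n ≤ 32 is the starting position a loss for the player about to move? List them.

Classify positions by backward induction: terminal positions (no move available) are L. From any other position, the mover wins iff some move reaches an L.
n=0: no move → L
n=1: no move → L
n=2: W (go to 0, an L position)
n=3: W (go to 1, an L position)
n=4: W (go to 0, an L position)
n=5: W (go to 1, an L position)
n=6: L (options 4(W), 2(W) are all W)
n=7: L (options 5(W), 3(W) are all W)
n=8: W (go to 6, an L position)
n=9: W (go to 7, an L position)
n=10: W (go to 6, an L position)
n=11: W (go to 7, an L position)
n=12: L (options 10(W), 8(W) are all W)
n=13: L (options 11(W), 9(W) are all W)
n=14: W (go to 12, an L position)
n=15: W (go to 13, an L position)
n=16: W (go to 12, an L position)
n=17: W (go to 13, an L position)
n=18: L (options 16(W), 14(W) are all W)
n=19: L (options 17(W), 15(W) are all W)
n=20: W (go to 18, an L position)
n=21: W (go to 19, an L position)
n=22: W (go to 18, an L position)
n=23: W (go to 19, an L position)
n=24: L (options 22(W), 20(W) are all W)
n=25: L (options 23(W), 21(W) are all W)
n=26: W (go to 24, an L position)
n=27: W (go to 25, an L position)
n=28: W (go to 24, an L position)
n=29: W (go to 25, an L position)
n=30: L (options 28(W), 26(W) are all W)
n=31: L (options 29(W), 27(W) are all W)
n=32: W (go to 30, an L position)
The losing starting values of n are exactly the entries labelled L in this table (12 of them).

0, 1, 6, 7, 12, 13, 18, 19, 24, 25, 30, 31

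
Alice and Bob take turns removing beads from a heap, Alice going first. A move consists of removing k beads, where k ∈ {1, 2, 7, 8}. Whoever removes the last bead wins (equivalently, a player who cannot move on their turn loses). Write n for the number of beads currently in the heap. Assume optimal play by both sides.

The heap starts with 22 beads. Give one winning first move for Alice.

Remove 1, leaving 21.

Label each position W (a win for the player to move) or L (a loss). A position with no legal move is L; any other position is W exactly when some move reaches an L, and L when every move reaches a W.
n=0: no move → L
n=1: can move to 0, which is L ⇒ W
n=2: can move to 0, which is L ⇒ W
n=3: moves to 2(W), 1(W); every one is W ⇒ L
n=4: can move to 3, which is L ⇒ W
n=5: can move to 3, which is L ⇒ W
n=6: moves to 5(W), 4(W); every one is W ⇒ L
n=7: can move to 6, which is L ⇒ W
n=8: can move to 6, which is L ⇒ W
n=9: moves to 8(W), 7(W), 2(W), 1(W); every one is W ⇒ L
n=10: can move to 9, which is L ⇒ W
n=11: can move to 9, which is L ⇒ W
n=12: moves to 11(W), 10(W), 5(W), 4(W); every one is W ⇒ L
n=13: can move to 12, which is L ⇒ W
n=14: can move to 12, which is L ⇒ W
n=15: moves to 14(W), 13(W), 8(W), 7(W); every one is W ⇒ L
n=16: can move to 15, which is L ⇒ W
n=17: can move to 15, which is L ⇒ W
n=18: moves to 17(W), 16(W), 11(W), 10(W); every one is W ⇒ L
n=19: can move to 18, which is L ⇒ W
n=20: can move to 18, which is L ⇒ W
n=21: moves to 20(W), 19(W), 14(W), 13(W); every one is W ⇒ L
n=22: can move to 21, which is L ⇒ W
From 22, the L positions reachable in one move are: 21, 15. Any move reaching one of these is winning.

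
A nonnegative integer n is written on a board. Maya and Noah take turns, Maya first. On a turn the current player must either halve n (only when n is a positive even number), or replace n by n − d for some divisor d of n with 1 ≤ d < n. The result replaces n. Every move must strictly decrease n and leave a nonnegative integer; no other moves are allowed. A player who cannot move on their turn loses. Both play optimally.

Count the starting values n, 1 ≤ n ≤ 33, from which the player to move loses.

Use the standard recursion: the mover loses at a terminal position; elsewhere, the mover wins exactly when some move hands the opponent an L position.
n=0: no move → L
n=1: no move → L
n=2: →1(L), so W
n=3: →2(W) only, which is W, so L
n=4: →3(L), so W
n=5: →4(W) only, which is W, so L
n=6: →3(L), so W
n=7: →6(W) only, which is W, so L
n=8: →7(L), so W
n=9: →6(W), 8(W) — all W, so L
n=10: →5(L), so W
n=11: →10(W) only, which is W, so L
n=12: →9(L), so W
n=13: →12(W) only, which is W, so L
n=14: →7(L), so W
n=15: →10(W), 12(W), 14(W) — all W, so L
n=16: →15(L), so W
n=17: →16(W) only, which is W, so L
n=18: →9(L), so W
n=19: →18(W) only, which is W, so L
n=20: →15(L), so W
n=21: →14(W), 18(W), 20(W) — all W, so L
n=22: →11(L), so W
n=23: →22(W) only, which is W, so L
n=24: →21(L), so W
n=25: →20(W), 24(W) — all W, so L
n=26: →13(L), so W
n=27: →18(W), 24(W), 26(W) — all W, so L
n=28: →21(L), so W
n=29: →28(W) only, which is W, so L
n=30: →15(L), so W
n=31: →30(W) only, which is W, so L
n=32: →31(L), so W
n=33: →22(W), 30(W), 32(W) — all W, so L
L entries with 1 ≤ n ≤ 33 (n=0 is outside the asked range and is not counted): n = 1, 3, 5, 7, 9, 11, 13, 15, 17, 19, 21, 23, 25, 27, 29, 31, 33; that makes 17.

17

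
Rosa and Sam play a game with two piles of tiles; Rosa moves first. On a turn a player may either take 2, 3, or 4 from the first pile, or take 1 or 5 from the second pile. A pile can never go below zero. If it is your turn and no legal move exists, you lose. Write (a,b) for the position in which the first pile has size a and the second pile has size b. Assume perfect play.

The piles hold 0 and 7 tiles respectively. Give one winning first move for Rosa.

Positions with no move are L. A position that does have a move is losing for the player to move precisely when every available move leads to a winning position for the opponent. Fill in the labels:
No move ever increases a pile, so every position that can arise here has a ≤ 0 and b ≤ 7; it is enough to label the cells with 0 ≤ a ≤ 0 and 0 ≤ b ≤ 7.
Every move lowers a or b (never raises either), so fill the grid row by row in increasing a, and left to right within a row: each cell's successors are then already labelled.
      b=0  b=1  b=2  b=3  b=4  b=5  b=6  b=7
a=0:    L    W    L    W    L    W    L    W
Cells with no legal move (terminal, hence L): (0,0).
The remaining L cells, each justified by listing all of its moves:
(0,2): →(0,1)(W) only, which is W, so L
(0,4): →(0,3)(W) only, which is W, so L
(0,6): →(0,5)(W), (0,1)(W) — all W, so L
Every other cell has at least one move into one of the L cells above, so it is W.
From (0,7), the L positions reachable in one move are: (0,6), (0,2). Any move reaching one of these is winning.

Move to (0,6).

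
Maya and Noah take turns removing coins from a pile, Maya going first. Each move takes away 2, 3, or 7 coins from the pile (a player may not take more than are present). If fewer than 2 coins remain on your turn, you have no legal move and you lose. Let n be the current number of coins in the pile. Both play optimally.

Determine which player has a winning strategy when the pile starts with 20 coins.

Label each position W (a win for the player to move) or L (a loss). A position with no legal move is L; any other position is W exactly when some move reaches an L, and L when every move reaches a W.
n=0: no move → L
n=1: no move → L
n=2: →0(L), so W
n=3: →1(L), so W
n=4: →1(L), so W
n=5: →3(W), 2(W) — all W, so L
n=6: →4(W), 3(W) — all W, so L
n=7: →5(L), so W
n=8: →6(L), so W
n=9: →6(L), so W
n=10: →8(W), 7(W), 3(W) — all W, so L
n=11: →9(W), 8(W), 4(W) — all W, so L
n=12: →10(L), so W
n=13: →11(L), so W
n=14: →11(L), so W
n=15: →13(W), 12(W), 8(W) — all W, so L
n=16: →14(W), 13(W), 9(W) — all W, so L
n=17: →15(L), so W
n=18: →16(L), so W
n=19: →16(L), so W
n=20: →18(W), 17(W), 13(W) — all W, so L
The starting position 20 is L: whatever Maya does, the opponent receives a W position.

Noah wins.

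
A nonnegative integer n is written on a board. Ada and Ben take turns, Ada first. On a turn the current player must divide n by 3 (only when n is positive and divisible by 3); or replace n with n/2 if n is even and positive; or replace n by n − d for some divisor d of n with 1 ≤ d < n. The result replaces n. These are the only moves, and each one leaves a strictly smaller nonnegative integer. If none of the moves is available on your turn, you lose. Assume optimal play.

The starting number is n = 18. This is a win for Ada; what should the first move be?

Move to 9.

Label each position W (a win for the player to move) or L (a loss). A position with no legal move is L; any other position is W exactly when some move reaches an L, and L when every move reaches a W.
n=0: no move → L
n=1: no move → L
n=2: reaches L-position 1 → W
n=3: reaches L-position 1 → W
n=4: only reaches 2(W), 3(W), all W → L
n=5: reaches L-position 4 → W
n=6: reaches L-position 4 → W
n=7: only reaches 6(W), which is W → L
n=8: reaches L-position 4 → W
n=9: only reaches 3(W), 6(W), 8(W), all W → L
n=10: reaches L-position 9 → W
n=11: only reaches 10(W), which is W → L
n=12: reaches L-position 4 → W
n=13: only reaches 12(W), which is W → L
n=14: reaches L-position 7 → W
n=15: only reaches 5(W), 10(W), 12(W), 14(W), all W → L
n=16: reaches L-position 15 → W
n=17: only reaches 16(W), which is W → L
n=18: reaches L-position 9 → W
From 18, the L positions reachable in one move are: 9, 15, 17. Any move reaching one of these is winning.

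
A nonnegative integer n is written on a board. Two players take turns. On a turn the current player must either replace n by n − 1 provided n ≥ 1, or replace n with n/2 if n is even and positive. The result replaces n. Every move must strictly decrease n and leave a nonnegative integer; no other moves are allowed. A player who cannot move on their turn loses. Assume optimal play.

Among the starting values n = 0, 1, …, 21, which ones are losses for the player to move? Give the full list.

0, 2, 5, 7, 9, 11, 13, 15, 17, 19, 21

Positions with no move are L. A position that does have a move is losing for the player to move precisely when every available move leads to a winning position for the opponent. Fill in the labels:
n=0: no move → L
n=1: →0(L), so W
n=2: →1(W) only, which is W, so L
n=3: →2(L), so W
n=4: →2(L), so W
n=5: →4(W) only, which is W, so L
n=6: →5(L), so W
n=7: →6(W) only, which is W, so L
n=8: →7(L), so W
n=9: →8(W) only, which is W, so L
n=10: →5(L), so W
n=11: →10(W) only, which is W, so L
n=12: →11(L), so W
n=13: →12(W) only, which is W, so L
n=14: →7(L), so W
n=15: →14(W) only, which is W, so L
n=16: →15(L), so W
n=17: →16(W) only, which is W, so L
n=18: →9(L), so W
n=19: →18(W) only, which is W, so L
n=20: →19(L), so W
n=21: →20(W) only, which is W, so L
The losing starting values of n are exactly the entries labelled L in this table (11 of them).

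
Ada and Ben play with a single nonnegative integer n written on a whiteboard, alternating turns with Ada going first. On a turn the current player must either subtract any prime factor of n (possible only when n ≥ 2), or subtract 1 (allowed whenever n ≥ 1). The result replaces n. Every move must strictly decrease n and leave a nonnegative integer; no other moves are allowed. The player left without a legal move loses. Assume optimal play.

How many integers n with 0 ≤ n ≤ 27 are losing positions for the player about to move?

Label each position W (a win for the player to move) or L (a loss). A position with no legal move is L; any other position is W exactly when some move reaches an L, and L when every move reaches a W.
n=0: no move → L
n=1: can move to 0, which is L ⇒ W
n=2: can move to 0, which is L ⇒ W
n=3: can move to 0, which is L ⇒ W
n=4: moves to 2(W), 3(W); every one is W ⇒ L
n=5: can move to 0, which is L ⇒ W
n=6: can move to 4, which is L ⇒ W
n=7: can move to 0, which is L ⇒ W
n=8: moves to 6(W), 7(W); every one is W ⇒ L
n=9: can move to 8, which is L ⇒ W
n=10: can move to 8, which is L ⇒ W
n=11: can move to 0, which is L ⇒ W
n=12: moves to 9(W), 10(W), 11(W); every one is W ⇒ L
n=13: can move to 0, which is L ⇒ W
n=14: can move to 12, which is L ⇒ W
n=15: can move to 12, which is L ⇒ W
n=16: moves to 14(W), 15(W); every one is W ⇒ L
n=17: can move to 0, which is L ⇒ W
n=18: can move to 16, which is L ⇒ W
n=19: can move to 0, which is L ⇒ W
n=20: moves to 15(W), 18(W), 19(W); every one is W ⇒ L
n=21: can move to 20, which is L ⇒ W
n=22: can move to 20, which is L ⇒ W
n=23: can move to 0, which is L ⇒ W
n=24: moves to 21(W), 22(W), 23(W); every one is W ⇒ L
n=25: can move to 20, which is L ⇒ W
n=26: can move to 24, which is L ⇒ W
n=27: can move to 24, which is L ⇒ W
L entries with 0 ≤ n ≤ 27: n = 0, 4, 8, 12, 16, 20, 24; that makes 7.

7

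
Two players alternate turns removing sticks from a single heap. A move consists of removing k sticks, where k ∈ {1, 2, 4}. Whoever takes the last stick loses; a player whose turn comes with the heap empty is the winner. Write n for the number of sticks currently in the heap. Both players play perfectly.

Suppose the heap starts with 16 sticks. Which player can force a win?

Use the standard recursion: the mover wins at a terminal position; elsewhere, the mover wins exactly when some move hands the opponent an L position.
n=0: no move; the opponent has just taken the last stick and therefore loses → W
n=1: →0(W) only, which is W, so L
n=2: →1(L), so W
n=3: →1(L), so W
n=4: →3(W), 2(W), 0(W) — all W, so L
n=5: →4(L), so W
n=6: →4(L), so W
n=7: →6(W), 5(W), 3(W) — all W, so L
n=8: →7(L), so W
n=9: →7(L), so W
n=10: →9(W), 8(W), 6(W) — all W, so L
n=11: →10(L), so W
n=12: →10(L), so W
n=13: →12(W), 11(W), 9(W) — all W, so L
n=14: →13(L), so W
n=15: →13(L), so W
n=16: →15(W), 14(W), 12(W) — all W, so L
Every move from 16 reaches a W position, so the mover loses.

The second player wins.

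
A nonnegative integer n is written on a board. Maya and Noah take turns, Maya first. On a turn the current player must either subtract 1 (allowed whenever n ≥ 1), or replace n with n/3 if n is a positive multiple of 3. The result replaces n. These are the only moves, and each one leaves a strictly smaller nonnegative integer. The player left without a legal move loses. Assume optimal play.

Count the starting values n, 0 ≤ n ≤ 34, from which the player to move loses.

Use the standard recursion: the mover loses at a terminal position; elsewhere, the mover wins exactly when some move hands the opponent an L position.
n=0: no move → L
n=1: W (go to 0, an L position)
n=2: L (sole option 1(W) is W)
n=3: W (go to 2, an L position)
n=4: L (sole option 3(W) is W)
n=5: W (go to 4, an L position)
n=6: W (go to 2, an L position)
n=7: L (sole option 6(W) is W)
n=8: W (go to 7, an L position)
n=9: L (options 3(W), 8(W) are all W)
n=10: W (go to 9, an L position)
n=11: L (sole option 10(W) is W)
n=12: W (go to 4, an L position)
n=13: L (sole option 12(W) is W)
n=14: W (go to 13, an L position)
n=15: L (options 5(W), 14(W) are all W)
n=16: W (go to 15, an L position)
n=17: L (sole option 16(W) is W)
n=18: W (go to 17, an L position)
n=19: L (sole option 18(W) is W)
n=20: W (go to 19, an L position)
n=21: W (go to 7, an L position)
n=22: L (sole option 21(W) is W)
n=23: W (go to 22, an L position)
n=24: L (options 8(W), 23(W) are all W)
n=25: W (go to 24, an L position)
n=26: L (sole option 25(W) is W)
n=27: W (go to 9, an L position)
n=28: L (sole option 27(W) is W)
n=29: W (go to 28, an L position)
n=30: L (options 10(W), 29(W) are all W)
n=31: W (go to 30, an L position)
n=32: L (sole option 31(W) is W)
n=33: W (go to 11, an L position)
n=34: L (sole option 33(W) is W)
L entries with 0 ≤ n ≤ 34: n = 0, 2, 4, 7, 9, 11, 13, 15, 17, 19, 22, 24, 26, 28, 30, 32, 34; that makes 17.

17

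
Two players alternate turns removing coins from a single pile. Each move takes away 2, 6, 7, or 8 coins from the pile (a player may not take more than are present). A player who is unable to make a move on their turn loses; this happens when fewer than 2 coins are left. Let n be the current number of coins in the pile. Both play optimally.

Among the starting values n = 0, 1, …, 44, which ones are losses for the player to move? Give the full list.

Use the standard recursion: the mover loses at a terminal position; elsewhere, the mover wins exactly when some move hands the opponent an L position.
n=0: no move → L
n=1: no move → L
n=2: can move to 0, which is L ⇒ W
n=3: can move to 1, which is L ⇒ W
n=4: the only move is to 2(W), a W ⇒ L
n=5: the only move is to 3(W), a W ⇒ L
n=6: can move to 4, which is L ⇒ W
n=7: can move to 5, which is L ⇒ W
n=8: can move to 1, which is L ⇒ W
n=9: can move to 1, which is L ⇒ W
n=10: can move to 4, which is L ⇒ W
n=11: can move to 5, which is L ⇒ W
n=12: can move to 5, which is L ⇒ W
n=13: can move to 5, which is L ⇒ W
n=14: moves to 12(W), 8(W), 7(W), 6(W); every one is W ⇒ L
n=15: moves to 13(W), 9(W), 8(W), 7(W); every one is W ⇒ L
n=16: can move to 14, which is L ⇒ W
n=17: can move to 15, which is L ⇒ W
n=18: moves to 16(W), 12(W), 11(W), 10(W); every one is W ⇒ L
n=19: moves to 17(W), 13(W), 12(W), 11(W); every one is W ⇒ L
n=20: can move to 18, which is L ⇒ W
n=21: can move to 19, which is L ⇒ W
n=22: can move to 15, which is L ⇒ W
n=23: can move to 15, which is L ⇒ W
n=24: can move to 18, which is L ⇒ W
n=25: can move to 19, which is L ⇒ W
n=26: can move to 19, which is L ⇒ W
n=27: can move to 19, which is L ⇒ W
n=28: moves to 26(W), 22(W), 21(W), 20(W); every one is W ⇒ L
n=29: moves to 27(W), 23(W), 22(W), 21(W); every one is W ⇒ L
n=30: can move to 28, which is L ⇒ W
n=31: can move to 29, which is L ⇒ W
n=32: moves to 30(W), 26(W), 25(W), 24(W); every one is W ⇒ L
n=33: moves to 31(W), 27(W), 26(W), 25(W); every one is W ⇒ L
n=34: can move to 32, which is L ⇒ W
n=35: can move to 33, which is L ⇒ W
n=36: can move to 29, which is L ⇒ W
n=37: can move to 29, which is L ⇒ W
n=38: can move to 32, which is L ⇒ W
n=39: can move to 33, which is L ⇒ W
n=40: can move to 33, which is L ⇒ W
n=41: can move to 33, which is L ⇒ W
n=42: moves to 40(W), 36(W), 35(W), 34(W); every one is W ⇒ L
n=43: moves to 41(W), 37(W), 36(W), 35(W); every one is W ⇒ L
n=44: can move to 42, which is L ⇒ W
The losing starting values of n are exactly the entries labelled L in this table (14 of them).

0, 1, 4, 5, 14, 15, 18, 19, 28, 29, 32, 33, 42, 43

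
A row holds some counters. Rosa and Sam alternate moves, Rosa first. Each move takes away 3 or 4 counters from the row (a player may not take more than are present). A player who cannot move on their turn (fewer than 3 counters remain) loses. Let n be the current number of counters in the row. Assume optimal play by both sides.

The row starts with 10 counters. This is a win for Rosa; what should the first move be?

Remove 3, leaving 7.

Work bottom-up. With no move the player to move loses. Otherwise the position is W if at least one move leads to an L position for the opponent, and L if every move leads to a W.
n=0: no move → L
n=1: no move → L
n=2: no move → L
n=3: W (go to 0, an L position)
n=4: W (go to 1, an L position)
n=5: W (go to 2, an L position)
n=6: W (go to 2, an L position)
n=7: L (options 4(W), 3(W) are all W)
n=8: L (options 5(W), 4(W) are all W)
n=9: L (options 6(W), 5(W) are all W)
n=10: W (go to 7, an L position)
From 10, the L positions reachable in one move are: 7.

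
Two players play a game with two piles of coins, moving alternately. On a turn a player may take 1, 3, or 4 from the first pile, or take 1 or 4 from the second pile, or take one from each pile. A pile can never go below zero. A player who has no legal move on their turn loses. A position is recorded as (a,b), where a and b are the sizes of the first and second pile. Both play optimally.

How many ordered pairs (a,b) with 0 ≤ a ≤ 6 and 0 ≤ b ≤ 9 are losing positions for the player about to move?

Work bottom-up. With no move the player to move loses. Otherwise the position is W if at least one move leads to an L position for the opponent, and L if every move leads to a W.
Every move lowers a or b (never raises either), so fill the grid row by row in increasing a, and left to right within a row: each cell's successors are then already labelled.
      b=0  b=1  b=2  b=3  b=4  b=5  b=6  b=7  b=8  b=9
a=0:    L    W    L    W    W    L    W    L    W    W
a=1:    W    W    W    W    L    W    W    W    W    L
a=2:    L    W    L    W    W    W    W    L    W    W
a=3:    W    W    W    W    L    W    L    W    W    L
a=4:    W    L    W    L    W    W    W    W    L    W
a=5:    W    W    W    W    W    L    W    W    W    W
a=6:    W    L    W    L    W    W    W    W    L    W
Cells with no legal move (terminal, hence L): (0,0).
The remaining L cells, each justified by listing all of its moves:
(0,2): L (sole option (0,1)(W) is W)
(0,5): L (options (0,4)(W), (0,1)(W) are all W)
(0,7): L (options (0,6)(W), (0,3)(W) are all W)
(1,4): L (options (0,4)(W), (1,3)(W), (1,0)(W), (0,3)(W) are all W)
(1,9): L (options (0,9)(W), (1,8)(W), (1,5)(W), (0,8)(W) are all W)
(2,0): L (sole option (1,0)(W) is W)
(2,2): L (options (1,2)(W), (2,1)(W), (1,1)(W) are all W)
(2,7): L (options (1,7)(W), (2,6)(W), (2,3)(W), (1,6)(W) are all W)
(3,4): L (options (2,4)(W), (0,4)(W), (3,3)(W), (3,0)(W), (2,3)(W) are all W)
(3,6): L (options (2,6)(W), (0,6)(W), (3,5)(W), (3,2)(W), (2,5)(W) are all W)
(3,9): L (options (2,9)(W), (0,9)(W), (3,8)(W), (3,5)(W), (2,8)(W) are all W)
(4,1): L (options (3,1)(W), (1,1)(W), (0,1)(W), (4,0)(W), (3,0)(W) are all W)
(4,3): L (options (3,3)(W), (1,3)(W), (0,3)(W), (4,2)(W), (3,2)(W) are all W)
(4,8): L (options (3,8)(W), (1,8)(W), (0,8)(W), (4,7)(W), (4,4)(W), (3,7)(W) are all W)
(5,5): L (options (4,5)(W), (2,5)(W), (1,5)(W), (5,4)(W), (5,1)(W), (4,4)(W) are all W)
(6,1): L (options (5,1)(W), (3,1)(W), (2,1)(W), (6,0)(W), (5,0)(W) are all W)
(6,3): L (options (5,3)(W), (3,3)(W), (2,3)(W), (6,2)(W), (5,2)(W) are all W)
(6,8): L (options (5,8)(W), (3,8)(W), (2,8)(W), (6,7)(W), (6,4)(W), (5,7)(W) are all W)
Every other cell has at least one move into one of the L cells above, so it is W.
L cells per row: a=0: 4, a=1: 2, a=2: 3, a=3: 3, a=4: 3, a=5: 1, a=6: 3; total 19.

19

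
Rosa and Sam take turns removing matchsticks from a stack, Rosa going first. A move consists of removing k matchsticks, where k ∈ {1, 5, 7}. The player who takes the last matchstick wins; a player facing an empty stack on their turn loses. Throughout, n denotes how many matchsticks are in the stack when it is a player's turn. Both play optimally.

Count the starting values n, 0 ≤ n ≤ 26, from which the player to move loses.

14

Work bottom-up. With no move the player to move loses. Otherwise the position is W if at least one move leads to an L position for the opponent, and L if every move leads to a W.
n=0: no move → L
n=1: →0(L), so W
n=2: →1(W) only, which is W, so L
n=3: →2(L), so W
n=4: →3(W) only, which is W, so L
n=5: →4(L), so W
n=6: →5(W), 1(W) — all W, so L
n=7: →6(L), so W
n=8: →7(W), 3(W), 1(W) — all W, so L
n=9: →8(L), so W
n=10: →9(W), 5(W), 3(W) — all W, so L
n=11: →10(L), so W
n=12: →11(W), 7(W), 5(W) — all W, so L
n=13: →12(L), so W
n=14: →13(W), 9(W), 7(W) — all W, so L
n=15: →14(L), so W
n=16: →15(W), 11(W), 9(W) — all W, so L
n=17: →16(L), so W
n=18: →17(W), 13(W), 11(W) — all W, so L
n=19: →18(L), so W
n=20: →19(W), 15(W), 13(W) — all W, so L
n=21: →20(L), so W
n=22: →21(W), 17(W), 15(W) — all W, so L
n=23: →22(L), so W
n=24: →23(W), 19(W), 17(W) — all W, so L
n=25: →24(L), so W
n=26: →25(W), 21(W), 19(W) — all W, so L
L entries with 0 ≤ n ≤ 26: n = 0, 2, 4, 6, 8, 10, 12, 14, 16, 18, 20, 22, 24, 26; that makes 14.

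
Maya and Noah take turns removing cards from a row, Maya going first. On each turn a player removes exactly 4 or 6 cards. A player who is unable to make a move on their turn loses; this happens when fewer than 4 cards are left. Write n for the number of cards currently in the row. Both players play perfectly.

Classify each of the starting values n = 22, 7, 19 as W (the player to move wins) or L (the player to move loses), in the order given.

Positions with no move are L. A position that does have a move is losing for the player to move precisely when every available move leads to a winning position for the opponent. Fill in the labels:
n=0: no move → L
n=1: no move → L
n=2: no move → L
n=3: no move → L
n=4: reaches L-position 0 → W
n=5: reaches L-position 1 → W
n=6: reaches L-position 2 → W
n=7: reaches L-position 3 → W
n=8: reaches L-position 2 → W
n=9: reaches L-position 3 → W
n=10: only reaches 6(W), 4(W), all W → L
n=11: only reaches 7(W), 5(W), all W → L
n=12: only reaches 8(W), 6(W), all W → L
n=13: only reaches 9(W), 7(W), all W → L
n=14: reaches L-position 10 → W
n=15: reaches L-position 11 → W
n=16: reaches L-position 12 → W
n=17: reaches L-position 13 → W
n=18: reaches L-position 12 → W
n=19: reaches L-position 13 → W
n=20: only reaches 16(W), 14(W), all W → L
n=21: only reaches 17(W), 15(W), all W → L
n=22: only reaches 18(W), 16(W), all W → L

22: L, 7: W, 19: W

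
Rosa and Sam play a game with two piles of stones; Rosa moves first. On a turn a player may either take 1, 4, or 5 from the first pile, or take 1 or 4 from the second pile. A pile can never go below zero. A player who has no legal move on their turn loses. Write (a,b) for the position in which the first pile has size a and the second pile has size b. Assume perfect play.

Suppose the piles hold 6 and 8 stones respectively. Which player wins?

Rosa wins.

Use the standard recursion: the mover loses at a terminal position; elsewhere, the mover wins exactly when some move hands the opponent an L position.
No move ever increases a pile, so every position that can arise here has a ≤ 6 and b ≤ 8; it is enough to label the cells with 0 ≤ a ≤ 6 and 0 ≤ b ≤ 8.
Every move lowers a or b (never raises either), so fill the grid row by row in increasing a, and left to right within a row: each cell's successors are then already labelled.
      b=0  b=1  b=2  b=3  b=4  b=5  b=6  b=7  b=8
a=0:    L    W    L    W    W    L    W    L    W
a=1:    W    L    W    L    W    W    L    W    L
a=2:    L    W    L    W    W    L    W    L    W
a=3:    W    L    W    L    W    W    L    W    L
a=4:    W    W    W    W    L    W    W    W    W
a=5:    W    W    W    W    W    W    W    W    W
a=6:    W    W    W    W    L    W    W    W    W
Cells with no legal move (terminal, hence L): (0,0).
The remaining L cells, each justified by listing all of its moves:
(0,2): →(0,1)(W) only, which is W, so L
(0,5): →(0,4)(W), (0,1)(W) — all W, so L
(0,7): →(0,6)(W), (0,3)(W) — all W, so L
(1,1): →(0,1)(W), (1,0)(W) — all W, so L
(1,3): →(0,3)(W), (1,2)(W) — all W, so L
(1,6): →(0,6)(W), (1,5)(W), (1,2)(W) — all W, so L
(1,8): →(0,8)(W), (1,7)(W), (1,4)(W) — all W, so L
(2,0): →(1,0)(W) only, which is W, so L
(2,2): →(1,2)(W), (2,1)(W) — all W, so L
(2,5): →(1,5)(W), (2,4)(W), (2,1)(W) — all W, so L
(2,7): →(1,7)(W), (2,6)(W), (2,3)(W) — all W, so L
(3,1): →(2,1)(W), (3,0)(W) — all W, so L
(3,3): →(2,3)(W), (3,2)(W) — all W, so L
(3,6): →(2,6)(W), (3,5)(W), (3,2)(W) — all W, so L
(3,8): →(2,8)(W), (3,7)(W), (3,4)(W) — all W, so L
(4,4): →(3,4)(W), (0,4)(W), (4,3)(W), (4,0)(W) — all W, so L
(6,4): →(5,4)(W), (2,4)(W), (1,4)(W), (6,3)(W), (6,0)(W) — all W, so L
Every other cell has at least one move into one of the L cells above, so it is W.
The starting position (6,8) is W: Rosa should move to (1,8), handing over an L position.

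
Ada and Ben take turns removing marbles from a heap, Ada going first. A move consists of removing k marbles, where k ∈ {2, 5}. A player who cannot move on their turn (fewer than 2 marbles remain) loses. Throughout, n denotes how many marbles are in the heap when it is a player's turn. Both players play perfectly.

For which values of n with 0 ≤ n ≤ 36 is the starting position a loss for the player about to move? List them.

Build the W/L table. Terminal = L. A non-terminal position is W if it has a move to some L; otherwise it is L.
n=0: no move → L
n=1: no move → L
n=2: can move to 0, which is L ⇒ W
n=3: can move to 1, which is L ⇒ W
n=4: the only move is to 2(W), a W ⇒ L
n=5: can move to 0, which is L ⇒ W
n=6: can move to 4, which is L ⇒ W
n=7: moves to 5(W), 2(W); every one is W ⇒ L
n=8: moves to 6(W), 3(W); every one is W ⇒ L
n=9: can move to 7, which is L ⇒ W
n=10: can move to 8, which is L ⇒ W
n=11: moves to 9(W), 6(W); every one is W ⇒ L
n=12: can move to 7, which is L ⇒ W
n=13: can move to 11, which is L ⇒ W
n=14: moves to 12(W), 9(W); every one is W ⇒ L
n=15: moves to 13(W), 10(W); every one is W ⇒ L
n=16: can move to 14, which is L ⇒ W
n=17: can move to 15, which is L ⇒ W
n=18: moves to 16(W), 13(W); every one is W ⇒ L
n=19: can move to 14, which is L ⇒ W
n=20: can move to 18, which is L ⇒ W
n=21: moves to 19(W), 16(W); every one is W ⇒ L
n=22: moves to 20(W), 17(W); every one is W ⇒ L
n=23: can move to 21, which is L ⇒ W
n=24: can move to 22, which is L ⇒ W
n=25: moves to 23(W), 20(W); every one is W ⇒ L
n=26: can move to 21, which is L ⇒ W
n=27: can move to 25, which is L ⇒ W
n=28: moves to 26(W), 23(W); every one is W ⇒ L
n=29: moves to 27(W), 24(W); every one is W ⇒ L
n=30: can move to 28, which is L ⇒ W
n=31: can move to 29, which is L ⇒ W
n=32: moves to 30(W), 27(W); every one is W ⇒ L
n=33: can move to 28, which is L ⇒ W
n=34: can move to 32, which is L ⇒ W
n=35: moves to 33(W), 30(W); every one is W ⇒ L
n=36: moves to 34(W), 31(W); every one is W ⇒ L
Reading off the rows marked L gives the requested list; there are 17 such values of n.

0, 1, 4, 7, 8, 11, 14, 15, 18, 21, 22, 25, 28, 29, 32, 35, 36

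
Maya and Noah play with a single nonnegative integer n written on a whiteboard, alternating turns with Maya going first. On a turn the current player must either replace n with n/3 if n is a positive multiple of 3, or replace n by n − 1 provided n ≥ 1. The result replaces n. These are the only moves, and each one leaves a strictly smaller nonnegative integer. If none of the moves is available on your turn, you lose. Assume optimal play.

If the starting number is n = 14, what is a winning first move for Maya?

Build the W/L table. Terminal = L. A non-terminal position is W if it has a move to some L; otherwise it is L.
n=0: no move → L
n=1: →0(L), so W
n=2: →1(W) only, which is W, so L
n=3: →2(L), so W
n=4: →3(W) only, which is W, so L
n=5: →4(L), so W
n=6: →2(L), so W
n=7: →6(W) only, which is W, so L
n=8: →7(L), so W
n=9: →3(W), 8(W) — all W, so L
n=10: →9(L), so W
n=11: →10(W) only, which is W, so L
n=12: →4(L), so W
n=13: →12(W) only, which is W, so L
n=14: →13(L), so W
From 14, the L positions reachable in one move are: 13.

Move to 13.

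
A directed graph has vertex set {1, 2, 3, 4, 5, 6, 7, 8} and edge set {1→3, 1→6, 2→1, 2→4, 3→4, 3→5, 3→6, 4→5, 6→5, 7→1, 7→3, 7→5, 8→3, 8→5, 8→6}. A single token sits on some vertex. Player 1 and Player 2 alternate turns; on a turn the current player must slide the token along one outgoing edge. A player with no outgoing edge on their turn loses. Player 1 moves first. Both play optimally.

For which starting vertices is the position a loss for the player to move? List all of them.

Classify positions by backward induction: terminal positions (no move available) are L. From any other position, the mover wins iff some move reaches an L.
Every edge goes from a vertex to one that appears earlier in the order 5, 6, 4, 3, 1, 7, 8, 2, so processing vertices in that order labels each vertex after all of its successors.
5: no outgoing edge → L
6: can move to 5, which is L ⇒ W
4: can move to 5, which is L ⇒ W
3: can move to 5, which is L ⇒ W
1: moves to 3(W), 6(W); every one is W ⇒ L
7: can move to 1, which is L ⇒ W
8: can move to 5, which is L ⇒ W
2: can move to 1, which is L ⇒ W
The losing starting vertices are exactly the entries labelled L in this table (2 of them).

1, 5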